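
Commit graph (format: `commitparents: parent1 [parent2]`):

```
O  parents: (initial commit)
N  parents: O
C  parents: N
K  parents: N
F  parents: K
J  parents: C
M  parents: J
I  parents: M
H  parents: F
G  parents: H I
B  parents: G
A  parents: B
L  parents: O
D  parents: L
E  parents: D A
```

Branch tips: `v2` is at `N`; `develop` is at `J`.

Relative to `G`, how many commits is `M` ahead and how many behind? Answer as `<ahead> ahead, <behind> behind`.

0 ahead, 5 behind

Reachable from M: {C, J, M, N, O}.
Reachable from G: {C, F, G, H, I, J, K, M, N, O}.
Only in M's history (ahead): {} — 0.
Only in G's history (behind): {F, G, H, I, K} — 5.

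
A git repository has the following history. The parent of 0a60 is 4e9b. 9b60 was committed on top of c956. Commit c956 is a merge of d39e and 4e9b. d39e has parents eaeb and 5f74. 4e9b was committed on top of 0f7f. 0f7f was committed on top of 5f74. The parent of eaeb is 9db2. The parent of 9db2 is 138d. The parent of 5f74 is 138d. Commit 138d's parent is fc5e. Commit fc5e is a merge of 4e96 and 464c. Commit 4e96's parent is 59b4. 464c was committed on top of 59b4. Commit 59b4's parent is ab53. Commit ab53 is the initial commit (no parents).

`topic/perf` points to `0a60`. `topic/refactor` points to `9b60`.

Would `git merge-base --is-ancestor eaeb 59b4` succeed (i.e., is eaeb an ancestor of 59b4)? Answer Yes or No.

Ancestors of 59b4: {59b4, ab53}.
eaeb is not in that set, so it is not an ancestor of 59b4.

No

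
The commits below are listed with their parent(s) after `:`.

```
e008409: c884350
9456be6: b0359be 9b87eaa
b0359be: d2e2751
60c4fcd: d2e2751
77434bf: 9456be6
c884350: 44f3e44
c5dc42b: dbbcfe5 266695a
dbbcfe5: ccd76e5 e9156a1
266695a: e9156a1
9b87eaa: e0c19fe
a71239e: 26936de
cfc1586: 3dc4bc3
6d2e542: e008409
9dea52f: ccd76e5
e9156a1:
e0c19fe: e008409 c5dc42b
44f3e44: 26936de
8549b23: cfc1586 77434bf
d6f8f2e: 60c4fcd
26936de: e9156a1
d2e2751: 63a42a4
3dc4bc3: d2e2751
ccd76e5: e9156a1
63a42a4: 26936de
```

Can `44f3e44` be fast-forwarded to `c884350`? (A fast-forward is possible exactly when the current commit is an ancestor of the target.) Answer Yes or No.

A fast-forward from 44f3e44 to c884350 is possible iff 44f3e44 is an ancestor of c884350.
Ancestors of c884350: {26936de, 44f3e44, c884350, e9156a1}.
44f3e44 is among them, so fast-forward is possible.

Yes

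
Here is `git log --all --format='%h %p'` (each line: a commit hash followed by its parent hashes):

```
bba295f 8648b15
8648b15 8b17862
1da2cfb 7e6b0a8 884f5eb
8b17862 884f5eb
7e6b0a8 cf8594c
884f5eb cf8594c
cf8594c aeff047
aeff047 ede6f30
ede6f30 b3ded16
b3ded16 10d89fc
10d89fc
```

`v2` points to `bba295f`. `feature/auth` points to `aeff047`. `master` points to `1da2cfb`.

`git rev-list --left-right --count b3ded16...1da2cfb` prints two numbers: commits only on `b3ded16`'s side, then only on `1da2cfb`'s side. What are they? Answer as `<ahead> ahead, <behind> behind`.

0 ahead, 6 behind

Reachable from b3ded16: {10d89fc, b3ded16}.
Reachable from 1da2cfb: {10d89fc, 1da2cfb, 7e6b0a8, 884f5eb, aeff047, b3ded16, cf8594c, ede6f30}.
Only in b3ded16's history (ahead): {} — 0.
Only in 1da2cfb's history (behind): {1da2cfb, 7e6b0a8, 884f5eb, aeff047, cf8594c, ede6f30} — 6.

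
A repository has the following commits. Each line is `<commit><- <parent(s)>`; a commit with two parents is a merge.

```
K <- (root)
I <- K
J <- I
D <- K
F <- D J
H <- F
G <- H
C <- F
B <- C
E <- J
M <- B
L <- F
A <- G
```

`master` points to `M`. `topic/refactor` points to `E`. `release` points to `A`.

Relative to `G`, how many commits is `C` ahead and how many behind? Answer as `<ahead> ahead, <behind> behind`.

1 ahead, 2 behind

Reachable from C: {C, D, F, I, J, K}.
Reachable from G: {D, F, G, H, I, J, K}.
Only in C's history (ahead): {C} — 1.
Only in G's history (behind): {G, H} — 2.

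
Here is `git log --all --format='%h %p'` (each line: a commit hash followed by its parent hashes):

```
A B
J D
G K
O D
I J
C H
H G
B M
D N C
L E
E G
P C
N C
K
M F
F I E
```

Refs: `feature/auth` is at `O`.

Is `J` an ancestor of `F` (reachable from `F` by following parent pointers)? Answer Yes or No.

Yes

Ancestors of F (commits reachable by following parents): {C, D, E, F, G, H, I, J, K, N}.
J is in that set, so it is an ancestor of F.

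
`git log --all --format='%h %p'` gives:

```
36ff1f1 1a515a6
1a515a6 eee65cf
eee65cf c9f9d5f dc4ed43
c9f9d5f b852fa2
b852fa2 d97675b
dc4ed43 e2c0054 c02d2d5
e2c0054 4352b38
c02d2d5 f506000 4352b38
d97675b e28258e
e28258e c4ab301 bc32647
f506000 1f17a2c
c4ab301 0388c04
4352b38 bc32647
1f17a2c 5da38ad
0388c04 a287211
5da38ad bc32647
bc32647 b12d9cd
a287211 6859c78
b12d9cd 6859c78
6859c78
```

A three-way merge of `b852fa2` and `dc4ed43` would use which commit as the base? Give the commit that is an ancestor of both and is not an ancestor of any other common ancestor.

bc32647

Ancestors of b852fa2: {0388c04, 6859c78, a287211, b12d9cd, b852fa2, bc32647, c4ab301, d97675b, e28258e}.
Ancestors of dc4ed43: {1f17a2c, 4352b38, 5da38ad, 6859c78, b12d9cd, bc32647, c02d2d5, dc4ed43, e2c0054, f506000}.
Common ancestors: {6859c78, b12d9cd, bc32647}.
Among these, bc32647 is not an ancestor of any other common ancestor — it is the merge base.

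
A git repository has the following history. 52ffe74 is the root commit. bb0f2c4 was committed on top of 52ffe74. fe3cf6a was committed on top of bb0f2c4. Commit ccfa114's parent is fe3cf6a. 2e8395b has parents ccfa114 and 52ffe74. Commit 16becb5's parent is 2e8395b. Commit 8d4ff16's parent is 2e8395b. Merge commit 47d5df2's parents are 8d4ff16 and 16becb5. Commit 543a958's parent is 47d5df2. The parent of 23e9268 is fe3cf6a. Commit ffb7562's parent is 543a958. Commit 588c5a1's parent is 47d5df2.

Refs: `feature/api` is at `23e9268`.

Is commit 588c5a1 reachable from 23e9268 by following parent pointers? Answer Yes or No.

No

Ancestors of 23e9268: {23e9268, 52ffe74, bb0f2c4, fe3cf6a}.
588c5a1 is not in that set, so it is not an ancestor of 23e9268.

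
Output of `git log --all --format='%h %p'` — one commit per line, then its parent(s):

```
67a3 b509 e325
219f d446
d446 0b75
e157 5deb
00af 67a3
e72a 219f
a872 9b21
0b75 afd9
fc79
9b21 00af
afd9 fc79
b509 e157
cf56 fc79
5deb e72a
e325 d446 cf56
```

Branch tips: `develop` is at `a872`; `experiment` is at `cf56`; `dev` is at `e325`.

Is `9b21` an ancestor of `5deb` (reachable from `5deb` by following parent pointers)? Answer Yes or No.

Ancestors of 5deb: {0b75, 219f, 5deb, afd9, d446, e72a, fc79}.
9b21 is not in that set, so it is not an ancestor of 5deb.

No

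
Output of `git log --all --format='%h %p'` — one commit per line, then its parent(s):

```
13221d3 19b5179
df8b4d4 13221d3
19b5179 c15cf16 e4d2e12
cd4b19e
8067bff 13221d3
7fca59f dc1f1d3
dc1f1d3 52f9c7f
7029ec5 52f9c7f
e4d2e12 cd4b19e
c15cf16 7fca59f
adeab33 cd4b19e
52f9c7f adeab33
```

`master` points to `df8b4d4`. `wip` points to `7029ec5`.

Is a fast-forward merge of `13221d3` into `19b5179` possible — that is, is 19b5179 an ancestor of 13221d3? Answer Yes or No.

A fast-forward from 19b5179 to 13221d3 is possible iff 19b5179 is an ancestor of 13221d3.
Ancestors of 13221d3: {13221d3, 19b5179, 52f9c7f, 7fca59f, adeab33, c15cf16, cd4b19e, dc1f1d3, e4d2e12}.
19b5179 is among them, so fast-forward is possible.

Yes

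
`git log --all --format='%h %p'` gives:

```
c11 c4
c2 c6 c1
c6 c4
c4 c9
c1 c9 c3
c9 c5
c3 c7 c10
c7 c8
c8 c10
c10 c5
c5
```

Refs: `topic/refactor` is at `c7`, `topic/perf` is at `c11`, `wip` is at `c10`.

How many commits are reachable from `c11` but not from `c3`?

3

Reachable from c11: {c11, c4, c5, c9}.
Reachable from c3: {c10, c3, c5, c7, c8}.
In c11's history but not c3's: {c11, c4, c9} — 3 commits.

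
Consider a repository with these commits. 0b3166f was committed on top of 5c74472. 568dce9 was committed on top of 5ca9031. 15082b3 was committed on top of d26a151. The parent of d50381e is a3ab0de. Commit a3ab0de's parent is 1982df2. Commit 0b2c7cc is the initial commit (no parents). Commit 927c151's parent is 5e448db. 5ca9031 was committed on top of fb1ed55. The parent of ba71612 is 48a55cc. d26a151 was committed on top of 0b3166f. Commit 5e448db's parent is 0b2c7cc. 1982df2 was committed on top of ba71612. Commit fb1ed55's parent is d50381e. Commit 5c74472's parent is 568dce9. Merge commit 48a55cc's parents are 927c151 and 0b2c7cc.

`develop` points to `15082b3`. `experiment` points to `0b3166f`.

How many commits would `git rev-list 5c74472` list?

Walking parent pointers from 5c74472: reachable set = {0b2c7cc, 1982df2, 48a55cc, 568dce9, 5c74472, 5ca9031, 5e448db, 927c151, a3ab0de, ba71612, d50381e, fb1ed55}.
That is 12 commits.

12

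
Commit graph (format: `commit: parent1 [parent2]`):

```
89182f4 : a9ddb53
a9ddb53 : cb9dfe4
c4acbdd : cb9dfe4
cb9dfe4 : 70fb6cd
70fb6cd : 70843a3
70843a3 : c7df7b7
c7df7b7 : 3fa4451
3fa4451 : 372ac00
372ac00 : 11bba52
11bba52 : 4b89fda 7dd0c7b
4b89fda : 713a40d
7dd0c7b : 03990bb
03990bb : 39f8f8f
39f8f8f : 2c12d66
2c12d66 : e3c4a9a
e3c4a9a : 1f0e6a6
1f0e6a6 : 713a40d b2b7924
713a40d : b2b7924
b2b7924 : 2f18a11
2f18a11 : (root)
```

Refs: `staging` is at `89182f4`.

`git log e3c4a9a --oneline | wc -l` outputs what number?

Walking parent pointers from e3c4a9a: reachable set = {1f0e6a6, 2f18a11, 713a40d, b2b7924, e3c4a9a}.
That is 5 commits.

5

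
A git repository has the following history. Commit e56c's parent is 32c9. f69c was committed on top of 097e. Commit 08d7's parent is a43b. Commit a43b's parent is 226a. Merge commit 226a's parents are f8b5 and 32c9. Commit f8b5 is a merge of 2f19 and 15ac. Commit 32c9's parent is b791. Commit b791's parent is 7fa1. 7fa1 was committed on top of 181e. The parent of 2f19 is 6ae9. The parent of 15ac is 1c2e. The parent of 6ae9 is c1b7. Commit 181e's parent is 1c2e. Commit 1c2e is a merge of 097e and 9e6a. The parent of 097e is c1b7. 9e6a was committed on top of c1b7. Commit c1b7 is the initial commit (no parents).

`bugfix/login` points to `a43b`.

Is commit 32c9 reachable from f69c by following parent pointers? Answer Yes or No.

Ancestors of f69c: {097e, c1b7, f69c}.
32c9 is not in that set, so it is not an ancestor of f69c.

No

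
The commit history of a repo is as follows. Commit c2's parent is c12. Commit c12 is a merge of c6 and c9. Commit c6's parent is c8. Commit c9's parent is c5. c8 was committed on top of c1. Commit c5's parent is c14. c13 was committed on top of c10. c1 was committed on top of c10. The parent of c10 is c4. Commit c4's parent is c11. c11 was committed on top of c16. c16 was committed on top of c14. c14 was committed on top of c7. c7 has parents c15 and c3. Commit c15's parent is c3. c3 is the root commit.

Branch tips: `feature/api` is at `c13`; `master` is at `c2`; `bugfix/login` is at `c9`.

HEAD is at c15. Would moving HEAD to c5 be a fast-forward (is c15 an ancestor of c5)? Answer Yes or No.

A fast-forward from c15 to c5 is possible iff c15 is an ancestor of c5.
Ancestors of c5: {c14, c15, c3, c5, c7}.
c15 is among them, so fast-forward is possible.

Yes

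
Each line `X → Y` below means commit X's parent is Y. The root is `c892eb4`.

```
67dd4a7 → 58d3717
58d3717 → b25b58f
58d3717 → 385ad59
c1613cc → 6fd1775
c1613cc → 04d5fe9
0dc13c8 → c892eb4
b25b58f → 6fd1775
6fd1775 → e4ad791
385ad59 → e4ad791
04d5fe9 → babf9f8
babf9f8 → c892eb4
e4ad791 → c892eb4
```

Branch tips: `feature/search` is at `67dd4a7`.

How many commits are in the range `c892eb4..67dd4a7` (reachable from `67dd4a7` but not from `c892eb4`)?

6

Reachable from 67dd4a7: {385ad59, 58d3717, 67dd4a7, 6fd1775, b25b58f, c892eb4, e4ad791}.
Reachable from c892eb4: {c892eb4}.
In 67dd4a7's history but not c892eb4's: {385ad59, 58d3717, 67dd4a7, 6fd1775, b25b58f, e4ad791} — 6 commits.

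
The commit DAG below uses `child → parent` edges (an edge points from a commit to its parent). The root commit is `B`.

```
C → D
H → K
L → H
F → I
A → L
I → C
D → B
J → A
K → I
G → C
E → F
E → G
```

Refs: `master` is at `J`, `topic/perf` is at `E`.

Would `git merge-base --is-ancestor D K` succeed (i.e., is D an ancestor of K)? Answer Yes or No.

Ancestors of K (commits reachable by following parents): {B, C, D, I, K}.
D is in that set, so it is an ancestor of K.

Yes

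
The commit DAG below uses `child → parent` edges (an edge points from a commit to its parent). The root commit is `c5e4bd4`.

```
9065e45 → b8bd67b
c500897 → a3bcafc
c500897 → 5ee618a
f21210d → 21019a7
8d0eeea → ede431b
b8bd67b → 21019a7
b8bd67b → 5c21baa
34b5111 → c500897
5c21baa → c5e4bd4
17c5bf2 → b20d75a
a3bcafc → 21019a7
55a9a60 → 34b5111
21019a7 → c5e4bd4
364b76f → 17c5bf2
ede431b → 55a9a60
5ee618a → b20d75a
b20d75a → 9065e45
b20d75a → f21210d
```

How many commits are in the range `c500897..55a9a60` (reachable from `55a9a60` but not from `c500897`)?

Reachable from 55a9a60: {21019a7, 34b5111, 55a9a60, 5c21baa, 5ee618a, 9065e45, a3bcafc, b20d75a, b8bd67b, c500897, c5e4bd4, f21210d}.
Reachable from c500897: {21019a7, 5c21baa, 5ee618a, 9065e45, a3bcafc, b20d75a, b8bd67b, c500897, c5e4bd4, f21210d}.
In 55a9a60's history but not c500897's: {34b5111, 55a9a60} — 2 commits.

2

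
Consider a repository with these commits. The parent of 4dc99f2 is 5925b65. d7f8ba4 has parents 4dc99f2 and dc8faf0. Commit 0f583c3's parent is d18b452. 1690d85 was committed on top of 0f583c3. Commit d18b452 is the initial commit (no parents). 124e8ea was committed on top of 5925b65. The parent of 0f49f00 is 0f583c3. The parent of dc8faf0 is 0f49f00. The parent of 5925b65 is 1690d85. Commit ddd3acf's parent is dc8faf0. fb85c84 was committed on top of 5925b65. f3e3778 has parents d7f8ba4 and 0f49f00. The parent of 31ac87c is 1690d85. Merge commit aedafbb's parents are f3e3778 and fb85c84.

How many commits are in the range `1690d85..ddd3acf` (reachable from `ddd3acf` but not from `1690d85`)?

Reachable from ddd3acf: {0f49f00, 0f583c3, d18b452, dc8faf0, ddd3acf}.
Reachable from 1690d85: {0f583c3, 1690d85, d18b452}.
In ddd3acf's history but not 1690d85's: {0f49f00, dc8faf0, ddd3acf} — 3 commits.

3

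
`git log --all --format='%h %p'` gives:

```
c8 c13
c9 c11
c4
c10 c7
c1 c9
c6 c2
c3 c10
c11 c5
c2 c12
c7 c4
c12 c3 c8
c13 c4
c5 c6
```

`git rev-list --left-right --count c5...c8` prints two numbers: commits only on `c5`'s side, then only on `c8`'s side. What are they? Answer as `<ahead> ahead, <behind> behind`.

7 ahead, 0 behind

Reachable from c5: {c10, c12, c13, c2, c3, c4, c5, c6, c7, c8}.
Reachable from c8: {c13, c4, c8}.
Only in c5's history (ahead): {c10, c12, c2, c3, c5, c6, c7} — 7.
Only in c8's history (behind): {} — 0.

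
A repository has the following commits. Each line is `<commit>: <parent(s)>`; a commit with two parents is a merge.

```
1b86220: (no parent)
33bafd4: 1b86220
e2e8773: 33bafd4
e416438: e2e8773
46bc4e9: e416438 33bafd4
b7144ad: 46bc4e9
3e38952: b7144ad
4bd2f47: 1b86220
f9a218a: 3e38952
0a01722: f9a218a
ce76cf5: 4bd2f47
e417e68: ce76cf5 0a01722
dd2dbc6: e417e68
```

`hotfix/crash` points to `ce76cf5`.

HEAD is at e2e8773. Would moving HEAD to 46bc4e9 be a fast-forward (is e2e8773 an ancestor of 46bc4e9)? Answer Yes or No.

Yes

A fast-forward from e2e8773 to 46bc4e9 is possible iff e2e8773 is an ancestor of 46bc4e9.
Ancestors of 46bc4e9: {1b86220, 33bafd4, 46bc4e9, e2e8773, e416438}.
e2e8773 is among them, so fast-forward is possible.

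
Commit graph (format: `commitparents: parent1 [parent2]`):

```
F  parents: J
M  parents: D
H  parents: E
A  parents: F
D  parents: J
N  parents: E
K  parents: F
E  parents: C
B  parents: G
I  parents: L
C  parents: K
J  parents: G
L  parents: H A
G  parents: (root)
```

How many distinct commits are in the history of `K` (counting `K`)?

Walking parent pointers from K: reachable set = {F, G, J, K}.
That is 4 commits.

4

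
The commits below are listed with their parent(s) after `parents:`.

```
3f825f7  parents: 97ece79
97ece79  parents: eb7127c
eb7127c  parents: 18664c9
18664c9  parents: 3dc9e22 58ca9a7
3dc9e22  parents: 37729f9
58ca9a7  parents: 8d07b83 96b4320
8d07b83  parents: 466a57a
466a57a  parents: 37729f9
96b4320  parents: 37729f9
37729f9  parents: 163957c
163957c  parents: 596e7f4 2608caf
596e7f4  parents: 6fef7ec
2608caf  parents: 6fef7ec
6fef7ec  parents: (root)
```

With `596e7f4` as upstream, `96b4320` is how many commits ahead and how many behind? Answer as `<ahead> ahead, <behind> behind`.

4 ahead, 0 behind

Reachable from 96b4320: {163957c, 2608caf, 37729f9, 596e7f4, 6fef7ec, 96b4320}.
Reachable from 596e7f4: {596e7f4, 6fef7ec}.
Only in 96b4320's history (ahead): {163957c, 2608caf, 37729f9, 96b4320} — 4.
Only in 596e7f4's history (behind): {} — 0.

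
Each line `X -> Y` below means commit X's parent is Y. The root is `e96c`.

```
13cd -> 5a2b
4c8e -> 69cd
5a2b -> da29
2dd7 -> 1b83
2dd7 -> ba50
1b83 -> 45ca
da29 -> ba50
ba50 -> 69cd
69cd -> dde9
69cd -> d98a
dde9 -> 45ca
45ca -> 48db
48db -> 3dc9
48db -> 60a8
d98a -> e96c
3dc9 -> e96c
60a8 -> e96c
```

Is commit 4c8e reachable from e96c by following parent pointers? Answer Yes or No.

No

Ancestors of e96c: {e96c}.
4c8e is not in that set, so it is not an ancestor of e96c.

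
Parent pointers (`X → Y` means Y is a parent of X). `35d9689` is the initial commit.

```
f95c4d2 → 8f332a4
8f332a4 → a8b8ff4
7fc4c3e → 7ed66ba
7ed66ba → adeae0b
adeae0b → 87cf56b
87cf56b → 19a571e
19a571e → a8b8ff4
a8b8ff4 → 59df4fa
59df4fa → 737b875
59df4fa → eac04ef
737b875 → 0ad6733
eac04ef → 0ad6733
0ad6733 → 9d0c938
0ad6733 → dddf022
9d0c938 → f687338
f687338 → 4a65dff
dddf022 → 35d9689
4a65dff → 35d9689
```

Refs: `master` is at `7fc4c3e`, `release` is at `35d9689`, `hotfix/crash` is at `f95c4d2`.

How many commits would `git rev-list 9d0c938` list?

4

Walking parent pointers from 9d0c938: reachable set = {35d9689, 4a65dff, 9d0c938, f687338}.
That is 4 commits.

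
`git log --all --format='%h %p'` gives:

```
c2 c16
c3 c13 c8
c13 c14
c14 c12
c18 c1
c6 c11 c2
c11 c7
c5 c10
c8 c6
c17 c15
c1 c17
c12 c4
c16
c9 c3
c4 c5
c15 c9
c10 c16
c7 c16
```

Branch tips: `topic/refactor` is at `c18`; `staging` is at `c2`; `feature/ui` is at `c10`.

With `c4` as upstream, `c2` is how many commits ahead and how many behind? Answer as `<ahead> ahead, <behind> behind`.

Reachable from c2: {c16, c2}.
Reachable from c4: {c10, c16, c4, c5}.
Only in c2's history (ahead): {c2} — 1.
Only in c4's history (behind): {c10, c4, c5} — 3.

1 ahead, 3 behind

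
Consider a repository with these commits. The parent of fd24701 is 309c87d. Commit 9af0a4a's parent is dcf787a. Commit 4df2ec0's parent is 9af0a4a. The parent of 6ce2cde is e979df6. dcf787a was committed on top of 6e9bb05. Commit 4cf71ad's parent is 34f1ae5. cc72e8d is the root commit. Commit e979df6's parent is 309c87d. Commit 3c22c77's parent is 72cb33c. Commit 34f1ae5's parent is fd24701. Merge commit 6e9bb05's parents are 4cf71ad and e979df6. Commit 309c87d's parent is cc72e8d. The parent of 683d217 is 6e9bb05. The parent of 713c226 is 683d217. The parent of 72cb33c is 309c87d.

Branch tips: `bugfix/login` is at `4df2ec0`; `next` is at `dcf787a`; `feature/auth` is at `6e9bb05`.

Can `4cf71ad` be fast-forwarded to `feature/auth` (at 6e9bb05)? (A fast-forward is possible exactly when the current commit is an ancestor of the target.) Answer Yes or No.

A fast-forward from 4cf71ad to 6e9bb05 is possible iff 4cf71ad is an ancestor of 6e9bb05.
Ancestors of 6e9bb05: {309c87d, 34f1ae5, 4cf71ad, 6e9bb05, cc72e8d, e979df6, fd24701}.
4cf71ad is among them, so fast-forward is possible.

Yes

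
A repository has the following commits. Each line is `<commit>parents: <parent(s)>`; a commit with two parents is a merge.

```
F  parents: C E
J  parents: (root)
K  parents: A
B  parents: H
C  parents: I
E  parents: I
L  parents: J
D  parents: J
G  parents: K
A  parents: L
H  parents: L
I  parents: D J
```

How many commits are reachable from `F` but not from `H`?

5

Reachable from F: {C, D, E, F, I, J}.
Reachable from H: {H, J, L}.
In F's history but not H's: {C, D, E, F, I} — 5 commits.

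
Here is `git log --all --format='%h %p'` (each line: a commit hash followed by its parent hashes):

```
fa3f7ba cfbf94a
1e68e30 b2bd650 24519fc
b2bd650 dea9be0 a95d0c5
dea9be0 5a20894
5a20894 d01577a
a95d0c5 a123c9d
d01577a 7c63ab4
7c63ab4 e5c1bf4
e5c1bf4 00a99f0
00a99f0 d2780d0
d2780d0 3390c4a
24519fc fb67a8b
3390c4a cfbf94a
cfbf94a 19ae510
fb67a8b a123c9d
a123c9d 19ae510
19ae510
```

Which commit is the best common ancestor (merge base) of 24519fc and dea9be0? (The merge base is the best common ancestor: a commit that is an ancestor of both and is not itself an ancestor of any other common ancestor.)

19ae510

Ancestors of 24519fc: {19ae510, 24519fc, a123c9d, fb67a8b}.
Ancestors of dea9be0: {00a99f0, 19ae510, 3390c4a, 5a20894, 7c63ab4, cfbf94a, d01577a, d2780d0, dea9be0, e5c1bf4}.
Common ancestors: {19ae510}.
The only common ancestor is 19ae510, so it is the merge base.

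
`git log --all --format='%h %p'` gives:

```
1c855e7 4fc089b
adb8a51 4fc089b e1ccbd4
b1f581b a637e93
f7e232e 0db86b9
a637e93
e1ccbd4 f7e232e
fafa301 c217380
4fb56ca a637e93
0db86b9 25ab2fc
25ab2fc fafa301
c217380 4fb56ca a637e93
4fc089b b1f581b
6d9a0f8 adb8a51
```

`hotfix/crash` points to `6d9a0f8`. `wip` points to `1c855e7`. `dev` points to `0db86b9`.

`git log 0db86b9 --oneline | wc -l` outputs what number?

Walking parent pointers from 0db86b9: reachable set = {0db86b9, 25ab2fc, 4fb56ca, a637e93, c217380, fafa301}.
That is 6 commits.

6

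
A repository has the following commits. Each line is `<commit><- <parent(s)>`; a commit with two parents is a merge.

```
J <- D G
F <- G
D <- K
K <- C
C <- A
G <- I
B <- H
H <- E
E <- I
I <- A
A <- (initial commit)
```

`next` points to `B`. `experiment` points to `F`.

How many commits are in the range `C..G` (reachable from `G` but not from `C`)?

2

Reachable from G: {A, G, I}.
Reachable from C: {A, C}.
In G's history but not C's: {G, I} — 2 commits.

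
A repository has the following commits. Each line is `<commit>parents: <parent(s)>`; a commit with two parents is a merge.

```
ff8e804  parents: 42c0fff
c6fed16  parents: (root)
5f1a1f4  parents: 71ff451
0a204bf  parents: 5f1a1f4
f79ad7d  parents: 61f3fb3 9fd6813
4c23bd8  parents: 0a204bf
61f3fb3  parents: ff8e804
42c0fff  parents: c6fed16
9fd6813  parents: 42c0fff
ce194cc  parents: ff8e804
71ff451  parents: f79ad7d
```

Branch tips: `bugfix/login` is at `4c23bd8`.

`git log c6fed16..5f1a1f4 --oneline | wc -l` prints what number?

Reachable from 5f1a1f4: {42c0fff, 5f1a1f4, 61f3fb3, 71ff451, 9fd6813, c6fed16, f79ad7d, ff8e804}.
Reachable from c6fed16: {c6fed16}.
In 5f1a1f4's history but not c6fed16's: {42c0fff, 5f1a1f4, 61f3fb3, 71ff451, 9fd6813, f79ad7d, ff8e804} — 7 commits.

7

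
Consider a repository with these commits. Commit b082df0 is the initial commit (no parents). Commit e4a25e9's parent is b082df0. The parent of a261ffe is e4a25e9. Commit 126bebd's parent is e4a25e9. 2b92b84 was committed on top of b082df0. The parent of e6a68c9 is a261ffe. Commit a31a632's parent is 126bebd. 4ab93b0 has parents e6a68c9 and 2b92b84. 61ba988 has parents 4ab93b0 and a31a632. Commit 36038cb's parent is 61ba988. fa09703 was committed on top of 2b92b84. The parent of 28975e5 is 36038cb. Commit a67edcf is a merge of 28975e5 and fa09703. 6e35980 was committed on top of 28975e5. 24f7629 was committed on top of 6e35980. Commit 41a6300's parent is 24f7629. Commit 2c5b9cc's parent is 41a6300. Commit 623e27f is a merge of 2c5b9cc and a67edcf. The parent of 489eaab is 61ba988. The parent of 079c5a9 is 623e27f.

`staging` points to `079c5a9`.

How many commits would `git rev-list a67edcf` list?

Walking parent pointers from a67edcf: reachable set = {126bebd, 28975e5, 2b92b84, 36038cb, 4ab93b0, 61ba988, a261ffe, a31a632, a67edcf, b082df0, e4a25e9, e6a68c9, fa09703}.
That is 13 commits.

13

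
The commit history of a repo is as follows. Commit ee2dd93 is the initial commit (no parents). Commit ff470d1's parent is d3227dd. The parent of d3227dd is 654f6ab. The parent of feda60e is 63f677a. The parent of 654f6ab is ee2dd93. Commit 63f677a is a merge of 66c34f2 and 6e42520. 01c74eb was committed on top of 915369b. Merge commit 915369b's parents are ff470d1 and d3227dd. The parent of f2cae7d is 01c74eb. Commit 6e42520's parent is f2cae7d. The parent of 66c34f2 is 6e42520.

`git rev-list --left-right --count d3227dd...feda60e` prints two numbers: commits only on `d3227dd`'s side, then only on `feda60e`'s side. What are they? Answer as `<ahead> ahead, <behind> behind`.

0 ahead, 8 behind

Reachable from d3227dd: {654f6ab, d3227dd, ee2dd93}.
Reachable from feda60e: {01c74eb, 63f677a, 654f6ab, 66c34f2, 6e42520, 915369b, d3227dd, ee2dd93, f2cae7d, feda60e, ff470d1}.
Only in d3227dd's history (ahead): {} — 0.
Only in feda60e's history (behind): {01c74eb, 63f677a, 66c34f2, 6e42520, 915369b, f2cae7d, feda60e, ff470d1} — 8.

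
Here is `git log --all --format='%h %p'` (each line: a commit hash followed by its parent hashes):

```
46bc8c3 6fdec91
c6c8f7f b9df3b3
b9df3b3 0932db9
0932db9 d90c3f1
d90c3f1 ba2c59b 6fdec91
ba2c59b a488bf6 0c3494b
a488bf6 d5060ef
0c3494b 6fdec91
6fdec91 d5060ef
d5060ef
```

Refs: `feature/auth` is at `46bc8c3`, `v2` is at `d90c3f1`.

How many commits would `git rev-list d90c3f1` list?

6

Walking parent pointers from d90c3f1: reachable set = {0c3494b, 6fdec91, a488bf6, ba2c59b, d5060ef, d90c3f1}.
That is 6 commits.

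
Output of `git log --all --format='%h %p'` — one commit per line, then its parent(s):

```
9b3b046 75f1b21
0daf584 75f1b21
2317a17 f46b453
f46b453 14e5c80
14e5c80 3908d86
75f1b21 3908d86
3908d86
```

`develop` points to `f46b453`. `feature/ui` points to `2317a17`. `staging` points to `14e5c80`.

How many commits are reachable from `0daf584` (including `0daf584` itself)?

3

Walking parent pointers from 0daf584: reachable set = {0daf584, 3908d86, 75f1b21}.
That is 3 commits.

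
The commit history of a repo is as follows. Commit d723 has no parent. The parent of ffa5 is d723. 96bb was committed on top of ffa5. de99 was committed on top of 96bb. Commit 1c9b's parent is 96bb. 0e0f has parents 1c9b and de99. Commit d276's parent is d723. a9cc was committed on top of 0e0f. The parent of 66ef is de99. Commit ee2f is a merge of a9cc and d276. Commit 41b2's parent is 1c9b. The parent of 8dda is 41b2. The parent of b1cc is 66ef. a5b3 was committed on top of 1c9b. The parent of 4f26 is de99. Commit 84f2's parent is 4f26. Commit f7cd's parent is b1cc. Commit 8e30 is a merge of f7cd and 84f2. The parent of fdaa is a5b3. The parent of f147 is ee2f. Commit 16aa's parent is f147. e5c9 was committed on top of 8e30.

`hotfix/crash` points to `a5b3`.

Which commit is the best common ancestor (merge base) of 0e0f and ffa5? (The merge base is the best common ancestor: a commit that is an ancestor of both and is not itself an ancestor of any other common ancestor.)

ffa5

Ancestors of 0e0f: {0e0f, 1c9b, 96bb, d723, de99, ffa5}.
Ancestors of ffa5: {d723, ffa5}.
Common ancestors: {d723, ffa5}.
Among these, ffa5 is not an ancestor of any other common ancestor — it is the merge base.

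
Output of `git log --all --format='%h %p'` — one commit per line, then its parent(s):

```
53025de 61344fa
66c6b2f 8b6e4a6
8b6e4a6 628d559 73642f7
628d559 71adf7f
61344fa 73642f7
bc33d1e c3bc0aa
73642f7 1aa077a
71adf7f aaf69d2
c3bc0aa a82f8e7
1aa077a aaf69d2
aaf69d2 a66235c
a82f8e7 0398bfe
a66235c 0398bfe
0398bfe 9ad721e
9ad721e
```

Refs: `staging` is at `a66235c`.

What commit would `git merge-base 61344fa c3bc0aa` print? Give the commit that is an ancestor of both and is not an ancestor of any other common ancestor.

0398bfe

Ancestors of 61344fa: {0398bfe, 1aa077a, 61344fa, 73642f7, 9ad721e, a66235c, aaf69d2}.
Ancestors of c3bc0aa: {0398bfe, 9ad721e, a82f8e7, c3bc0aa}.
Common ancestors: {0398bfe, 9ad721e}.
Among these, 0398bfe is not an ancestor of any other common ancestor — it is the merge base.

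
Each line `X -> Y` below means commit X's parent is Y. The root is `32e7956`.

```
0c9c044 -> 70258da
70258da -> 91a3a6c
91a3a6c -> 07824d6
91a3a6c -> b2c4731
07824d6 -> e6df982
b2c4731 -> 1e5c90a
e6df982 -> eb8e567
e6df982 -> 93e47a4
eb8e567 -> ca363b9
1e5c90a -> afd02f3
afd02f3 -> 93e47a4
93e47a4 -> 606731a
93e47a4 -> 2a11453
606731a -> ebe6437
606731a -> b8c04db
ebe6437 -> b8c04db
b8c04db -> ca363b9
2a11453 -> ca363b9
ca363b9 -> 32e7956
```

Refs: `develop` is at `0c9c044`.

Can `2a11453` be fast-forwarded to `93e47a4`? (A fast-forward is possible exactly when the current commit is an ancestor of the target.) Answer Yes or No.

Yes

A fast-forward from 2a11453 to 93e47a4 is possible iff 2a11453 is an ancestor of 93e47a4.
Ancestors of 93e47a4: {2a11453, 32e7956, 606731a, 93e47a4, b8c04db, ca363b9, ebe6437}.
2a11453 is among them, so fast-forward is possible.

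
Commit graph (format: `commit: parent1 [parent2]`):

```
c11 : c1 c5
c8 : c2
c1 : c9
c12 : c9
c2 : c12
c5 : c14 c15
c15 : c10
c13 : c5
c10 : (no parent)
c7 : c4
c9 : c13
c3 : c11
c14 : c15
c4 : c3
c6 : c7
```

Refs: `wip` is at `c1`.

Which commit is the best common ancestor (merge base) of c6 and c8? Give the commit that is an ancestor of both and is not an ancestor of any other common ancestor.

c9

Ancestors of c6: {c1, c10, c11, c13, c14, c15, c3, c4, c5, c6, c7, c9}.
Ancestors of c8: {c10, c12, c13, c14, c15, c2, c5, c8, c9}.
Common ancestors: {c10, c13, c14, c15, c5, c9}.
Among these, c9 is not an ancestor of any other common ancestor — it is the merge base.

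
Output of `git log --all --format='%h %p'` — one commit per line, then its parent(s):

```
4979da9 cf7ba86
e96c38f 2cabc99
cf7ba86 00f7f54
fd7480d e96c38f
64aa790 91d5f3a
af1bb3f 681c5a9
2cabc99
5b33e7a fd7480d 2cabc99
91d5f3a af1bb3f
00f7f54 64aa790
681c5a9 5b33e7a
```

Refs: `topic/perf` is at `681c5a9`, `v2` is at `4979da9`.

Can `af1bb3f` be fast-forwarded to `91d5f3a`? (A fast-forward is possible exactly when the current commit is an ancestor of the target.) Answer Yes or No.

Yes

A fast-forward from af1bb3f to 91d5f3a is possible iff af1bb3f is an ancestor of 91d5f3a.
Ancestors of 91d5f3a: {2cabc99, 5b33e7a, 681c5a9, 91d5f3a, af1bb3f, e96c38f, fd7480d}.
af1bb3f is among them, so fast-forward is possible.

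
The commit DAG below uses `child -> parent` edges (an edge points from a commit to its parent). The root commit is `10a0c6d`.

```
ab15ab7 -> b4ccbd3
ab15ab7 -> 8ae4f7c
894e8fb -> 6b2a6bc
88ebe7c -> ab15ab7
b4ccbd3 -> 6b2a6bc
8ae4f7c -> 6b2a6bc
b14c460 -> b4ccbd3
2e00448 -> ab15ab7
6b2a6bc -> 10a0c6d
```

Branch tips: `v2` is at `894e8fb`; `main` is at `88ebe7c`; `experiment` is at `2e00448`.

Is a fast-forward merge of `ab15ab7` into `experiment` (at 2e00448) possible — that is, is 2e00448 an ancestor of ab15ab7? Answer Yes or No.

A fast-forward from 2e00448 to ab15ab7 is possible iff 2e00448 is an ancestor of ab15ab7.
Ancestors of ab15ab7: {10a0c6d, 6b2a6bc, 8ae4f7c, ab15ab7, b4ccbd3}.
2e00448 is not among them, so fast-forward is not possible.

No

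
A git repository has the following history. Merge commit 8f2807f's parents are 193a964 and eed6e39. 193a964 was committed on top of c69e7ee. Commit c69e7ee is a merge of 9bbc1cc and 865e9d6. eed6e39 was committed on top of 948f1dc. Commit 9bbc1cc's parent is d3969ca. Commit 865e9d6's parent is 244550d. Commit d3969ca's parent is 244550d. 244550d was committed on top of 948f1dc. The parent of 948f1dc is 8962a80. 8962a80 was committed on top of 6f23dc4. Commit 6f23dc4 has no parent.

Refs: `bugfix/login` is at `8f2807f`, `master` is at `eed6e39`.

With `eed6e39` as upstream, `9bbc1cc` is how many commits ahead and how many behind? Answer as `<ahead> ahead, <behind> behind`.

Reachable from 9bbc1cc: {244550d, 6f23dc4, 8962a80, 948f1dc, 9bbc1cc, d3969ca}.
Reachable from eed6e39: {6f23dc4, 8962a80, 948f1dc, eed6e39}.
Only in 9bbc1cc's history (ahead): {244550d, 9bbc1cc, d3969ca} — 3.
Only in eed6e39's history (behind): {eed6e39} — 1.

3 ahead, 1 behind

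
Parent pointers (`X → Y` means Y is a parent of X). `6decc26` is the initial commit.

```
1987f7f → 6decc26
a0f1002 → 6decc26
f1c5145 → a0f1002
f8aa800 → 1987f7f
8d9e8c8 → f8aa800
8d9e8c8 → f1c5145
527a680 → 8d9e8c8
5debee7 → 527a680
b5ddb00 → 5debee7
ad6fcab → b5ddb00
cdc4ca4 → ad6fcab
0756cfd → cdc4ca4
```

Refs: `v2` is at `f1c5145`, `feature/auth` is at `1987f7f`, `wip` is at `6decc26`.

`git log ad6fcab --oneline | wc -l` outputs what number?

Walking parent pointers from ad6fcab: reachable set = {1987f7f, 527a680, 5debee7, 6decc26, 8d9e8c8, a0f1002, ad6fcab, b5ddb00, f1c5145, f8aa800}.
That is 10 commits.

10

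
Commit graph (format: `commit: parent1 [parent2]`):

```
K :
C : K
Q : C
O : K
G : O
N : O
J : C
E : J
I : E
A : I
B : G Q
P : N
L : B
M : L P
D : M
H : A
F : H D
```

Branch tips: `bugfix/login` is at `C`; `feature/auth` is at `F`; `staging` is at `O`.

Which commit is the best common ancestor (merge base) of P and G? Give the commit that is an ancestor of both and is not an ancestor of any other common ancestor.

Ancestors of P: {K, N, O, P}.
Ancestors of G: {G, K, O}.
Common ancestors: {K, O}.
Among these, O is not an ancestor of any other common ancestor — it is the merge base.

O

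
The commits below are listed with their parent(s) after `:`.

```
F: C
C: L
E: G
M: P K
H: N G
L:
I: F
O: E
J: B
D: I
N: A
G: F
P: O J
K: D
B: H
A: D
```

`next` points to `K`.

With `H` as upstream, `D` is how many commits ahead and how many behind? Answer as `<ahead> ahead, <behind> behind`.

Reachable from D: {C, D, F, I, L}.
Reachable from H: {A, C, D, F, G, H, I, L, N}.
Only in D's history (ahead): {} — 0.
Only in H's history (behind): {A, G, H, N} — 4.

0 ahead, 4 behind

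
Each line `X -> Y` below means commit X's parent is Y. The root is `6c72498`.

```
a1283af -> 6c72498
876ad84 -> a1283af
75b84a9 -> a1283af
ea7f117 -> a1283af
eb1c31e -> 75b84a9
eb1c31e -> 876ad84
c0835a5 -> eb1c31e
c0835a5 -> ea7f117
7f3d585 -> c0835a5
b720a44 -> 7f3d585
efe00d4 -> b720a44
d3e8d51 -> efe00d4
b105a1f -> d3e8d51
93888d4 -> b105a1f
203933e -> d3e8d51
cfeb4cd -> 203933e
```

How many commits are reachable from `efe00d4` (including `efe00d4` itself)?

10

Walking parent pointers from efe00d4: reachable set = {6c72498, 75b84a9, 7f3d585, 876ad84, a1283af, b720a44, c0835a5, ea7f117, eb1c31e, efe00d4}.
That is 10 commits.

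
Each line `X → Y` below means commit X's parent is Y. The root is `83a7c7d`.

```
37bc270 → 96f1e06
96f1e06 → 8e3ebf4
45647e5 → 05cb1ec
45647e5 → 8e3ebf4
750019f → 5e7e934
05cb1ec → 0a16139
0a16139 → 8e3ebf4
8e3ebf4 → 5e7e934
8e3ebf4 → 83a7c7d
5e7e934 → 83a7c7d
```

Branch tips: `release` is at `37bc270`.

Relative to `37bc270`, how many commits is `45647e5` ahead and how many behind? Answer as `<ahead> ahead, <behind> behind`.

Reachable from 45647e5: {05cb1ec, 0a16139, 45647e5, 5e7e934, 83a7c7d, 8e3ebf4}.
Reachable from 37bc270: {37bc270, 5e7e934, 83a7c7d, 8e3ebf4, 96f1e06}.
Only in 45647e5's history (ahead): {05cb1ec, 0a16139, 45647e5} — 3.
Only in 37bc270's history (behind): {37bc270, 96f1e06} — 2.

3 ahead, 2 behind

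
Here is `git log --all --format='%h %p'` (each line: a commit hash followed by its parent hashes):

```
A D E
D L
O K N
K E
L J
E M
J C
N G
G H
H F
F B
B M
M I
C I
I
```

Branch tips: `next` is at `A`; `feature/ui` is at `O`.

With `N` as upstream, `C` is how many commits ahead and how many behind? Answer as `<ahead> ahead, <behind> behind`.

1 ahead, 6 behind

Reachable from C: {C, I}.
Reachable from N: {B, F, G, H, I, M, N}.
Only in C's history (ahead): {C} — 1.
Only in N's history (behind): {B, F, G, H, M, N} — 6.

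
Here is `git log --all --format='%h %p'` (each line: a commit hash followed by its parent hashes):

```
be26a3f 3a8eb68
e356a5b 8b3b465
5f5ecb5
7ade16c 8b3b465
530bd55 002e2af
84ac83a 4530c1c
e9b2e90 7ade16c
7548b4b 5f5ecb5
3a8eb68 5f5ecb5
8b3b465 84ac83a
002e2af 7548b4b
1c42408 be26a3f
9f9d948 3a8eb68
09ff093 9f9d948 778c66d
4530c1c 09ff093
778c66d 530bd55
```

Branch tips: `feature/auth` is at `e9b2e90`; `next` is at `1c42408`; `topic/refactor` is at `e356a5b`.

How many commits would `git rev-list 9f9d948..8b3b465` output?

8

Reachable from 8b3b465: {002e2af, 09ff093, 3a8eb68, 4530c1c, 530bd55, 5f5ecb5, 7548b4b, 778c66d, 84ac83a, 8b3b465, 9f9d948}.
Reachable from 9f9d948: {3a8eb68, 5f5ecb5, 9f9d948}.
In 8b3b465's history but not 9f9d948's: {002e2af, 09ff093, 4530c1c, 530bd55, 7548b4b, 778c66d, 84ac83a, 8b3b465} — 8 commits.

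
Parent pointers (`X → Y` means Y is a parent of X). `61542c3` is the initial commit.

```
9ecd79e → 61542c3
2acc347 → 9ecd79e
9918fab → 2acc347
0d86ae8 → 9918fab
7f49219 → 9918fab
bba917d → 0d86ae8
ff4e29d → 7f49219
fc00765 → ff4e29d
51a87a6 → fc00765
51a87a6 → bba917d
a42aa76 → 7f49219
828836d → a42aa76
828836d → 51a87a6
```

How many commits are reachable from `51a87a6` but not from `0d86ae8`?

Reachable from 51a87a6: {0d86ae8, 2acc347, 51a87a6, 61542c3, 7f49219, 9918fab, 9ecd79e, bba917d, fc00765, ff4e29d}.
Reachable from 0d86ae8: {0d86ae8, 2acc347, 61542c3, 9918fab, 9ecd79e}.
In 51a87a6's history but not 0d86ae8's: {51a87a6, 7f49219, bba917d, fc00765, ff4e29d} — 5 commits.

5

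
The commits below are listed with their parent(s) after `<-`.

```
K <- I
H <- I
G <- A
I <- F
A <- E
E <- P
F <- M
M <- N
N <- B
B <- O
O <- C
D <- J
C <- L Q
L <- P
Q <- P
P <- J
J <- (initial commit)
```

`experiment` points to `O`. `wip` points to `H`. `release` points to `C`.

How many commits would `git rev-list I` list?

11

Walking parent pointers from I: reachable set = {B, C, F, I, J, L, M, N, O, P, Q}.
That is 11 commits.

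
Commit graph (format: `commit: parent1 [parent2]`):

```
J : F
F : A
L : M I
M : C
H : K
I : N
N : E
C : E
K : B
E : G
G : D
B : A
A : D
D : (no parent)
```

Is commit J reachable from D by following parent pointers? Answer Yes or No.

Ancestors of D: {D}.
J is not in that set, so it is not an ancestor of D.

No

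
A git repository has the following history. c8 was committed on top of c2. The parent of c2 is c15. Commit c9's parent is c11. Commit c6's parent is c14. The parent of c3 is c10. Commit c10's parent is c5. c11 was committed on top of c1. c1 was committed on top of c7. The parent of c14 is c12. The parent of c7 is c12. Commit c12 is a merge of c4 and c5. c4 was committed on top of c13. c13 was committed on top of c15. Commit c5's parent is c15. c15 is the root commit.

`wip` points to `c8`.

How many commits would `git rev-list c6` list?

7

Walking parent pointers from c6: reachable set = {c12, c13, c14, c15, c4, c5, c6}.
That is 7 commits.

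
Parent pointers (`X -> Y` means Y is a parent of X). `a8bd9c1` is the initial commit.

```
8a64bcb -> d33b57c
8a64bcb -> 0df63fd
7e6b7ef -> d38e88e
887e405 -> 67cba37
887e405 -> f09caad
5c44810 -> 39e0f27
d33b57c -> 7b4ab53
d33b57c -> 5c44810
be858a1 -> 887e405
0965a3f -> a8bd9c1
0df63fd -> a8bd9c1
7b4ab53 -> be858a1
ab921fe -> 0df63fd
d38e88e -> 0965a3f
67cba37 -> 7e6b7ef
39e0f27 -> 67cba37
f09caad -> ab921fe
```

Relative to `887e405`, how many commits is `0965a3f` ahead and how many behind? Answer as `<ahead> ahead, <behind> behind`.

Reachable from 0965a3f: {0965a3f, a8bd9c1}.
Reachable from 887e405: {0965a3f, 0df63fd, 67cba37, 7e6b7ef, 887e405, a8bd9c1, ab921fe, d38e88e, f09caad}.
Only in 0965a3f's history (ahead): {} — 0.
Only in 887e405's history (behind): {0df63fd, 67cba37, 7e6b7ef, 887e405, ab921fe, d38e88e, f09caad} — 7.

0 ahead, 7 behind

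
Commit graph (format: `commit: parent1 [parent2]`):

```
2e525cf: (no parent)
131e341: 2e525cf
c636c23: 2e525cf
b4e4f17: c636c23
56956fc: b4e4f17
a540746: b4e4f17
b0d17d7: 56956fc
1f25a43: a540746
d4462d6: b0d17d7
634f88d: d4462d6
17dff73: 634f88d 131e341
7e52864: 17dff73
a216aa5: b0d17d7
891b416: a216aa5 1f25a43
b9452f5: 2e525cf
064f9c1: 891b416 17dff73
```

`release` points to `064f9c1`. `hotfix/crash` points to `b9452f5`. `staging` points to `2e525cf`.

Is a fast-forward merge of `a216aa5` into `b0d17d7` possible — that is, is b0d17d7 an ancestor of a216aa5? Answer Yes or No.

Yes

A fast-forward from b0d17d7 to a216aa5 is possible iff b0d17d7 is an ancestor of a216aa5.
Ancestors of a216aa5: {2e525cf, 56956fc, a216aa5, b0d17d7, b4e4f17, c636c23}.
b0d17d7 is among them, so fast-forward is possible.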